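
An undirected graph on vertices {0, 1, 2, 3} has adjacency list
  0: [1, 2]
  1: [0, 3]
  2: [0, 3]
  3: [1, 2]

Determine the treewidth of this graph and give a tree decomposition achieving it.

Every bag has size at most 3, so the width is 3 − 1 = 2 and tw(G) ≤ 2. Since 3–1–0–2–3 is a cycle in G, G is not acyclic. Forests are exactly the graphs of treewidth ≤ 1, so tw(G) ≥ 2. Combining the bounds, tw(G) = 2.

Treewidth 2.
Bags: B1 = {0, 1, 3}  B2 = {0, 2, 3}
Tree: B1–B2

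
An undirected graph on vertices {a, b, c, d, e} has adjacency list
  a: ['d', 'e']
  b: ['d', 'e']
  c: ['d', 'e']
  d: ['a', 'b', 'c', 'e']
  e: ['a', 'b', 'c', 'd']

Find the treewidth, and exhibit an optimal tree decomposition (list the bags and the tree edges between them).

Treewidth 2.
One optimal decomposition is:
Bags: B1 = {b, d, e}  B2 = {c, d, e}  B3 = {a, d, e}
Tree: B1–B2, B2–B3

Each bag holds 3 vertices, so the decomposition has width 2, which upper-bounds the treewidth. On the other hand G contains the 3-clique {c, d, e}. A clique must lie in a single bag of any decomposition, so no decomposition can have width below 2. Combining the bounds, tw(G) = 2.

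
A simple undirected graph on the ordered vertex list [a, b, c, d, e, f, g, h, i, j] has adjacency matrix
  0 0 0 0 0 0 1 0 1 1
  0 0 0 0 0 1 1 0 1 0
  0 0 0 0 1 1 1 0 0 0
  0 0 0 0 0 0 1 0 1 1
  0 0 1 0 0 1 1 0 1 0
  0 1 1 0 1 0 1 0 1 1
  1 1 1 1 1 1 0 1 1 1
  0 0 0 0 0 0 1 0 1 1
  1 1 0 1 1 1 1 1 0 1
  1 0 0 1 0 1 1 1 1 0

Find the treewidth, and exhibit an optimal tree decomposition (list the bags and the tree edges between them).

The largest bag has 4 vertices, giving width 3; this decomposition certifies tw(G) ≤ 3. For the lower bound, the 4 vertices {c, e, f, g} are pairwise adjacent, and any tree decomposition puts a clique entirely inside one bag — forcing width ≥ 3. Combining the bounds, tw(G) = 3.

Treewidth 3.
One such decomposition:
Bags: B1 = {g, h, i, j}  B2 = {d, g, i, j}  B3 = {f, g, i, j}  B4 = {a, g, i, j}  B5 = {e, f, g, i}  B6 = {b, f, g, i}  B7 = {c, e, f, g}
Tree: B1–B2, B2–B3, B1–B4, B3–B5, B5–B6, B5–B7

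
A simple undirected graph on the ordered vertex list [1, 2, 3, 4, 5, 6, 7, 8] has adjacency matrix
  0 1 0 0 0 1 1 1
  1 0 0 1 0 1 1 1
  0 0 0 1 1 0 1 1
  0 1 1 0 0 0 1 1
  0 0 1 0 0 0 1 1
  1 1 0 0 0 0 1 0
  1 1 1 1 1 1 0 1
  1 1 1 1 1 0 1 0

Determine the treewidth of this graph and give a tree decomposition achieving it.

Treewidth 3.
One such decomposition:
Bags: B1 = {3, 4, 7, 8}  B2 = {2, 4, 7, 8}  B3 = {1, 2, 7, 8}  B4 = {3, 5, 7, 8}  B5 = {1, 2, 6, 7}
Tree: B1–B2, B2–B3, B1–B4, B3–B5

The largest bag has 4 vertices, giving width 3; this decomposition certifies tw(G) ≤ 3. Conversely, {1, 2, 7, 8} is a clique of size 4, and the vertices of any clique must share a bag in every tree decomposition; so some bag has ≥ 4 vertices and tw(G) ≥ 3. Hence tw(G) = 3 exactly.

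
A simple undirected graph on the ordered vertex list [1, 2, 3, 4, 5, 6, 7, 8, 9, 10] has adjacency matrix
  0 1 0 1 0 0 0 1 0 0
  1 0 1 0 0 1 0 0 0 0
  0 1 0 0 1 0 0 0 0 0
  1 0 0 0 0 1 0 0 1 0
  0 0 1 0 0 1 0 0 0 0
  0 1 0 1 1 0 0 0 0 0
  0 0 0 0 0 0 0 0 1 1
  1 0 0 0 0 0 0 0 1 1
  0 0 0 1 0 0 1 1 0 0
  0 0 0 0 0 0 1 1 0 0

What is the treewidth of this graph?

2

A width-2 tree decomposition is:
Bags: B1 = {7, 8, 10}  B2 = {7, 8, 9}  B3 = {1, 8, 9}  B4 = {1, 4, 9}  B5 = {1, 2, 4}  B6 = {2, 4, 6}  B7 = {2, 3, 6}  B8 = {3, 5, 6}
Tree: B1–B2, B2–B3, B3–B4, B4–B5, B5–B6, B6–B7, B7–B8
Every bag has size at most 3, so the width is 3 − 1 = 2 and tw(G) ≤ 2. For the lower bound, G contains the cycle 10–7–9–8–10, so G is not a forest; only forests have treewidth ≤ 1, hence tw(G) ≥ 2. The upper and lower bounds meet at 2, so that is the treewidth.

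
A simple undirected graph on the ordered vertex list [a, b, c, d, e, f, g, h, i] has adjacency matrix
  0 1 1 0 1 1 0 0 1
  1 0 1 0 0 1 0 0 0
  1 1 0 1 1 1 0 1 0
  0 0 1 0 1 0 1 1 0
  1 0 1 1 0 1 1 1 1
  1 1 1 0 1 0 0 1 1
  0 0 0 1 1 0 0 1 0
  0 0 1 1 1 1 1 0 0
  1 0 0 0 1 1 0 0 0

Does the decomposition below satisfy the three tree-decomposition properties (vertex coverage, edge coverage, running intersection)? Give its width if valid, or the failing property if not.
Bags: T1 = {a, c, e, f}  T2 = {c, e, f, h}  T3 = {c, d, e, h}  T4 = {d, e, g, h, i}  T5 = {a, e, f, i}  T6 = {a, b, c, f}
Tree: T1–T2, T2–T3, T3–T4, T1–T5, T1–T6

No — bags containing vertex i are not connected in the tree.

A tree decomposition must satisfy three properties: every vertex lies in some bag; for every edge, both endpoints lie together in some bag; and for every vertex, the bags containing it form a connected subtree. Here bags containing vertex i are not connected in the tree, so the decomposition is invalid.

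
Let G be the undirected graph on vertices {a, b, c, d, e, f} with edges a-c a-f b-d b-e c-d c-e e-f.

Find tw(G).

A width-2 tree decomposition is:
Bags: B1 = {a, e, f}  B2 = {a, c, e}  B3 = {b, c, e}  B4 = {b, c, d}
Tree: B1–B2, B2–B3, B3–B4
The largest bag has 3 vertices, giving width 2; this decomposition certifies tw(G) ≤ 2. Since f–a–c–e–f is a cycle in G, G is not acyclic. Forests are exactly the graphs of treewidth ≤ 1, so tw(G) ≥ 2. The upper and lower bounds meet at 2, so that is the treewidth.

2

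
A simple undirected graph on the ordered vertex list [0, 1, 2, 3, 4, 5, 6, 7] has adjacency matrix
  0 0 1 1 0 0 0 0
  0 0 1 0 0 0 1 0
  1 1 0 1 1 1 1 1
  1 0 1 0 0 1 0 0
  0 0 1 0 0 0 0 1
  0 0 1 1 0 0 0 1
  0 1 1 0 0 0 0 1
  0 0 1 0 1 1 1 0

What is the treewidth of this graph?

2

A width-2 tree decomposition is:
Bags: B1 = {2, 6, 7}  B2 = {2, 5, 7}  B3 = {2, 3, 5}  B4 = {2, 4, 7}  B5 = {0, 2, 3}  B6 = {1, 2, 6}
Tree: B1–B2, B2–B3, B2–B4, B3–B5, B1–B6
Each bag holds 3 vertices, so the decomposition has width 2, which upper-bounds the treewidth. For the lower bound, the 3 vertices {0, 2, 3} are pairwise adjacent, and any tree decomposition puts a clique entirely inside one bag — forcing width ≥ 2. Hence tw(G) = 2 exactly.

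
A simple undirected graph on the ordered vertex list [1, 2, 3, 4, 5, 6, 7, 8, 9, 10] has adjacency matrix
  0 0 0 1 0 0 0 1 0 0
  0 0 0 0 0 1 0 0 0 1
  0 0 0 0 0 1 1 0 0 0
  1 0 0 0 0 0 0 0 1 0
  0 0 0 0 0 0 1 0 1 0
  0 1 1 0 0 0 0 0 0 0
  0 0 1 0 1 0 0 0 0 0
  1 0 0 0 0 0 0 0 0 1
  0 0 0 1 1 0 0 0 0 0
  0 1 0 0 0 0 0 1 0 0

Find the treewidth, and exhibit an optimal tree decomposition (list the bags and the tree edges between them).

Treewidth 2.
One optimal decomposition is:
Bags: B1 = {3, 6, 7}  B2 = {2, 6, 7}  B3 = {2, 7, 10}  B4 = {7, 8, 10}  B5 = {1, 7, 8}  B6 = {1, 4, 7}  B7 = {4, 7, 9}  B8 = {5, 7, 9}
Tree: B1–B2, B2–B3, B3–B4, B4–B5, B5–B6, B6–B7, B7–B8

Each bag holds 3 vertices, so the decomposition has width 2, which upper-bounds the treewidth. For the lower bound, G contains the cycle 7–3–6–2–10–8–1–4–9–5–7, so G is not a forest; only forests have treewidth ≤ 1, hence tw(G) ≥ 2. Therefore the treewidth is 2.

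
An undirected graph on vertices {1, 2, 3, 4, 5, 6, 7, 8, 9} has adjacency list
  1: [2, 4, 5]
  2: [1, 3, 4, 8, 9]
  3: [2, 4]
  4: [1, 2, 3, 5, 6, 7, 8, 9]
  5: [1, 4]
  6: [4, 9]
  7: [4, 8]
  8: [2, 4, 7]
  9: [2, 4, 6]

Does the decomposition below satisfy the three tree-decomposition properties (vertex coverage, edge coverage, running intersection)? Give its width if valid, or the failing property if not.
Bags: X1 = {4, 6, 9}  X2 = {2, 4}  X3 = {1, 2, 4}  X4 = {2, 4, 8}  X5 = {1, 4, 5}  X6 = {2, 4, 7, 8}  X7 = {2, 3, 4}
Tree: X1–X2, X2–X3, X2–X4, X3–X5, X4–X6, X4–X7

A tree decomposition must satisfy three properties: every vertex lies in some bag; for every edge, both endpoints lie together in some bag; and for every vertex, the bags containing it form a connected subtree. Here edge (9,2) lies in no bag, so the decomposition is invalid.

No — edge (9,2) lies in no bag.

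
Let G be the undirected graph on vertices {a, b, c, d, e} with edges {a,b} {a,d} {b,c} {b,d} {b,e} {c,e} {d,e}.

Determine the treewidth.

A width-2 tree decomposition is:
Bags: B1 = {a, b, d}  B2 = {b, d, e}  B3 = {b, c, e}
Tree: B1–B2, B2–B3
Each bag holds 3 vertices, so the decomposition has width 2, which upper-bounds the treewidth. For the lower bound, the 3 vertices {b, d, e} are pairwise adjacent, and any tree decomposition puts a clique entirely inside one bag — forcing width ≥ 2. The upper and lower bounds meet at 2, so that is the treewidth.

2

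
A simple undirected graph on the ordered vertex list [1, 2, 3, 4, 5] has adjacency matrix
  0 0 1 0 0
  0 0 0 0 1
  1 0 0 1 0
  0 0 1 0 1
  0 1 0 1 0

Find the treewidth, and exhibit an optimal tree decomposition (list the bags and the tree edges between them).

Treewidth 1.
Bags: B1 = {4, 5}  B2 = {2, 5}  B3 = {3, 4}  B4 = {1, 3}
Tree: B1–B2, B1–B3, B3–B4

Each bag holds 2 vertices, so the decomposition has width 1, which upper-bounds the treewidth. Any graph with an edge has treewidth ≥ 1, and G has the edge 4–5. The upper and lower bounds meet at 1, so that is the treewidth.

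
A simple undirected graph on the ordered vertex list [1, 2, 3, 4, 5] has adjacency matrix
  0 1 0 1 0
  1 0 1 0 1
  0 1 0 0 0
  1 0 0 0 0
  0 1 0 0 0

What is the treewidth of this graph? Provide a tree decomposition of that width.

Treewidth 1.
One such decomposition:
Bags: B1 = {2, 5}  B2 = {1, 2}  B3 = {2, 3}  B4 = {1, 4}
Tree: B1–B2, B1–B3, B2–B4

Each bag holds 2 vertices, so the decomposition has width 1, which upper-bounds the treewidth. Any graph with an edge has treewidth ≥ 1, and G has the edge 2–5. Combining the bounds, tw(G) = 1.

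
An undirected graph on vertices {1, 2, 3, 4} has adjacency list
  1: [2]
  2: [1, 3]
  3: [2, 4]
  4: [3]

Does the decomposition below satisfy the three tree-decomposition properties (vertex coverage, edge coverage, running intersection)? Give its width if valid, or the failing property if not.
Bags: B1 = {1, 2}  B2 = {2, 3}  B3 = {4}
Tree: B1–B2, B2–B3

A tree decomposition must satisfy three properties: every vertex lies in some bag; for every edge, both endpoints lie together in some bag; and for every vertex, the bags containing it form a connected subtree. Here edge (3,4) lies in no bag, so the decomposition is invalid.

No — edge (3,4) lies in no bag.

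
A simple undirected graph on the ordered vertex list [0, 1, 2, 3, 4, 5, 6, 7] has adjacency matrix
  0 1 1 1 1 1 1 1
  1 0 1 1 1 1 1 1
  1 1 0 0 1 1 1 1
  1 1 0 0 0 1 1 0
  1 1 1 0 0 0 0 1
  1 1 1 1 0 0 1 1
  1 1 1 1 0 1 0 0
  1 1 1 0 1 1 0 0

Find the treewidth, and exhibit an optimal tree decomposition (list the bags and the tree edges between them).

The largest bag has 5 vertices, giving width 4; this decomposition certifies tw(G) ≤ 4. Conversely, {0, 1, 2, 4, 7} is a clique of size 5, and the vertices of any clique must share a bag in every tree decomposition; so some bag has ≥ 5 vertices and tw(G) ≥ 4. Hence tw(G) = 4 exactly.

Treewidth 4.
One such decomposition:
Bags: B1 = {0, 1, 2, 5, 6}  B2 = {0, 1, 2, 5, 7}  B3 = {0, 1, 3, 5, 6}  B4 = {0, 1, 2, 4, 7}
Tree: B1–B2, B1–B3, B2–B4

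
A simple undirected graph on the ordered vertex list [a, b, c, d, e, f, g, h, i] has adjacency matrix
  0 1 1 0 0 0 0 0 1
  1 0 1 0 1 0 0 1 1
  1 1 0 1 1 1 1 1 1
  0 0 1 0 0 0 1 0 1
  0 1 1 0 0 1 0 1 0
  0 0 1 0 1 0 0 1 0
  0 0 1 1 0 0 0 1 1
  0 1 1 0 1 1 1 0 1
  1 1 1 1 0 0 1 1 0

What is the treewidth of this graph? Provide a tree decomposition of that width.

Each bag holds 4 vertices, so the decomposition has width 3, which upper-bounds the treewidth. On the other hand G contains the 4-clique {c, d, g, i}. A clique must lie in a single bag of any decomposition, so no decomposition can have width below 3. Therefore the treewidth is 3.

Treewidth 3.
One such decomposition:
Bags: B1 = {b, c, h, i}  B2 = {c, g, h, i}  B3 = {a, b, c, i}  B4 = {b, c, e, h}  B5 = {c, d, g, i}  B6 = {c, e, f, h}
Tree: B1–B2, B1–B3, B1–B4, B2–B5, B4–B6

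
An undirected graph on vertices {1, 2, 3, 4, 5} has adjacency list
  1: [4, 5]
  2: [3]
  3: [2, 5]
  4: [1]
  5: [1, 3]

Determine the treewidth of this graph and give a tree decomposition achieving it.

Treewidth 1.
One optimal decomposition is:
Bags: B1 = {1, 4}  B2 = {1, 5}  B3 = {3, 5}  B4 = {2, 3}
Tree: B1–B2, B2–B3, B3–B4

Every bag has size at most 2, so the width is 2 − 1 = 1 and tw(G) ≤ 1. G has an edge, so its treewidth is at least 1. The upper and lower bounds meet at 1, so that is the treewidth.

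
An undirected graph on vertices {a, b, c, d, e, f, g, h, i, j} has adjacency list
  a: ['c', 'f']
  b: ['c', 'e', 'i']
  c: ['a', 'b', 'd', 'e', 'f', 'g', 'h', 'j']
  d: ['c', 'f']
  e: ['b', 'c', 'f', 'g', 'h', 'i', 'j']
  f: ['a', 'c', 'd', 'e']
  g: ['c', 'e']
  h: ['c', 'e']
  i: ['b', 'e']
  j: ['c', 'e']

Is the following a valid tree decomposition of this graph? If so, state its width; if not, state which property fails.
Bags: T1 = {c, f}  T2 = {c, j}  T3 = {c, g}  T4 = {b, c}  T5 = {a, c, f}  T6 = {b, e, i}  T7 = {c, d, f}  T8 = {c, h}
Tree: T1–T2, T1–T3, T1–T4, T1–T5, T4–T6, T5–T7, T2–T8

A tree decomposition must satisfy three properties: every vertex lies in some bag; for every edge, both endpoints lie together in some bag; and for every vertex, the bags containing it form a connected subtree. Here edge (e,c) lies in no bag, so the decomposition is invalid.

No — edge (e,c) lies in no bag.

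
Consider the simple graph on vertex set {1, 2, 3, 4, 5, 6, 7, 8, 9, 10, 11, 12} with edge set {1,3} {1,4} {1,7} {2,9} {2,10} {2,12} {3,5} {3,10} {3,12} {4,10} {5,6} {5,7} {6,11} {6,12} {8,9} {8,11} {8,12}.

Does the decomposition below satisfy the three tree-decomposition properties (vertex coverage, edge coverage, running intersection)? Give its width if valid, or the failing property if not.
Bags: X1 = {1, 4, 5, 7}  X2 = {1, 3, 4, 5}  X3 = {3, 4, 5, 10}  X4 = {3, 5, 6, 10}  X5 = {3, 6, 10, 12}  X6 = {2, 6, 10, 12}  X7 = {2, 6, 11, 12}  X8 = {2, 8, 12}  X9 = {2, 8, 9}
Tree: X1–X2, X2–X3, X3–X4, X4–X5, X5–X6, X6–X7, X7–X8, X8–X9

No — edge (11,8) lies in no bag.

A tree decomposition must satisfy three properties: every vertex lies in some bag; for every edge, both endpoints lie together in some bag; and for every vertex, the bags containing it form a connected subtree. Here edge (11,8) lies in no bag, so the decomposition is invalid.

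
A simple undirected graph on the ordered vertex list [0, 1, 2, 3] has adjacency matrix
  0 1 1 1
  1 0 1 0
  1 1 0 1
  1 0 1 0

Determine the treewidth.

A width-2 tree decomposition is:
Bags: B1 = {0, 2, 3}  B2 = {0, 1, 2}
Tree: B1–B2
The largest bag has 3 vertices, giving width 2; this decomposition certifies tw(G) ≤ 2. Conversely, {0, 1, 2} is a clique of size 3, and the vertices of any clique must share a bag in every tree decomposition; so some bag has ≥ 3 vertices and tw(G) ≥ 2. Hence tw(G) = 2 exactly.

2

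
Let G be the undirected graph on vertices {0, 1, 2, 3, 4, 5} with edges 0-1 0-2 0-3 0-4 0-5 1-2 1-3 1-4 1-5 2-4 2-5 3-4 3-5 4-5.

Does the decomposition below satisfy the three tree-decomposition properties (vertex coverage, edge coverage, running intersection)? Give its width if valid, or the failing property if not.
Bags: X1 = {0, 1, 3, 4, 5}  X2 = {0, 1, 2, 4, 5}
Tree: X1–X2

Checking the three conditions: (i) the bags cover all of {0, 1, 2, 3, 4, 5}; (ii) for each edge, some bag contains both endpoints; (iii) the bags containing any fixed vertex form a subtree. All hold, so the decomposition is valid with width 5 − 1 = 4.

Yes; width 4.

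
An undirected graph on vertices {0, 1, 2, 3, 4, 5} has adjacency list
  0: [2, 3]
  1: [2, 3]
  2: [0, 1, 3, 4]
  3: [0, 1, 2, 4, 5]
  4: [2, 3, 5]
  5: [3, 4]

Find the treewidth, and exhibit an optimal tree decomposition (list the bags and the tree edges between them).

Each bag holds 3 vertices, so the decomposition has width 2, which upper-bounds the treewidth. For the lower bound, the 3 vertices {0, 2, 3} are pairwise adjacent, and any tree decomposition puts a clique entirely inside one bag — forcing width ≥ 2. Therefore the treewidth is 2.

Treewidth 2.
One optimal decomposition is:
Bags: B1 = {0, 2, 3}  B2 = {1, 2, 3}  B3 = {2, 3, 4}  B4 = {3, 4, 5}
Tree: B1–B2, B1–B3, B3–B4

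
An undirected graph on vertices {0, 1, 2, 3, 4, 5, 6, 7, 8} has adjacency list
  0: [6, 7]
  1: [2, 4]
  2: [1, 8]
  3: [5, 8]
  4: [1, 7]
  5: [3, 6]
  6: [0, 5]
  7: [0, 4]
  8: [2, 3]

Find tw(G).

A width-2 tree decomposition is:
Bags: B1 = {0, 4, 7}  B2 = {0, 1, 4}  B3 = {0, 1, 2}  B4 = {0, 2, 8}  B5 = {0, 3, 8}  B6 = {0, 3, 5}  B7 = {0, 5, 6}
Tree: B1–B2, B2–B3, B3–B4, B4–B5, B5–B6, B6–B7
Every bag has size at most 3, so the width is 3 − 1 = 2 and tw(G) ≤ 2. Since 0–7–4–1–2–8–3–5–6–0 is a cycle in G, G is not acyclic. Forests are exactly the graphs of treewidth ≤ 1, so tw(G) ≥ 2. Therefore the treewidth is 2.

2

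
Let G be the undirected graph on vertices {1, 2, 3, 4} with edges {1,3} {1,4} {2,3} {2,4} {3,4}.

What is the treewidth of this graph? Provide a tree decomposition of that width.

Every bag has size at most 3, so the width is 3 − 1 = 2 and tw(G) ≤ 2. Conversely, {1, 3, 4} is a clique of size 3, and the vertices of any clique must share a bag in every tree decomposition; so some bag has ≥ 3 vertices and tw(G) ≥ 2. Combining the bounds, tw(G) = 2.

Treewidth 2.
One optimal decomposition is:
Bags: B1 = {2, 3, 4}  B2 = {1, 3, 4}
Tree: B1–B2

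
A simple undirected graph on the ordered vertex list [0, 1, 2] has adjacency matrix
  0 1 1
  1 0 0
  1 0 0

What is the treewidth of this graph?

1

A width-1 tree decomposition is:
Bags: B1 = {0, 1}  B2 = {0, 2}
Tree: B1–B2
The largest bag has 2 vertices, giving width 1; this decomposition certifies tw(G) ≤ 1. Since G has at least one edge (e.g. 1–0), it is not an edgeless graph, so tw(G) ≥ 1. Combining the bounds, tw(G) = 1.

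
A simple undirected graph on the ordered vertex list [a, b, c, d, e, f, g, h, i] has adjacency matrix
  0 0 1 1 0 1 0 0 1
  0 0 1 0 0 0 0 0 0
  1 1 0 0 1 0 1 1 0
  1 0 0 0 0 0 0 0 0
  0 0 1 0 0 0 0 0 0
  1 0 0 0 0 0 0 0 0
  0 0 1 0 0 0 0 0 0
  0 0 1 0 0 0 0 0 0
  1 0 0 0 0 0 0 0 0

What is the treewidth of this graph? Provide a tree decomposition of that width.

Each bag holds 2 vertices, so the decomposition has width 1, which upper-bounds the treewidth. G has an edge, so its treewidth is at least 1. Combining the bounds, tw(G) = 1.

Treewidth 1.
One optimal decomposition is:
Bags: B1 = {a, c}  B2 = {b, c}  B3 = {a, i}  B4 = {c, g}  B5 = {c, e}  B6 = {c, h}  B7 = {a, d}  B8 = {a, f}
Tree: B1–B2, B1–B3, B1–B4, B2–B5, B2–B6, B3–B7, B7–B8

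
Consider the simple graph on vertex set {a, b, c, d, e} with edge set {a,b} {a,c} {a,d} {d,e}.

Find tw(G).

A width-1 tree decomposition is:
Bags: B1 = {a, c}  B2 = {a, d}  B3 = {d, e}  B4 = {a, b}
Tree: B1–B2, B2–B3, B1–B4
Every bag has size at most 2, so the width is 2 − 1 = 1 and tw(G) ≤ 1. Since G has at least one edge (e.g. c–a), it is not an edgeless graph, so tw(G) ≥ 1. Hence tw(G) = 1 exactly.

1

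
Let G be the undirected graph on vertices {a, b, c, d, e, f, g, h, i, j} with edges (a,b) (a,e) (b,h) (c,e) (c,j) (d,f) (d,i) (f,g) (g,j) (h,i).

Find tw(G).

2

A width-2 tree decomposition is:
Bags: B1 = {d, h, i}  B2 = {b, d, h}  B3 = {a, b, d}  B4 = {a, d, e}  B5 = {c, d, e}  B6 = {c, d, j}  B7 = {d, g, j}  B8 = {d, f, g}
Tree: B1–B2, B2–B3, B3–B4, B4–B5, B5–B6, B6–B7, B7–B8
Each bag holds 3 vertices, so the decomposition has width 2, which upper-bounds the treewidth. Since d–i–h–b–a–e–c–j–g–f–d is a cycle in G, G is not acyclic. Forests are exactly the graphs of treewidth ≤ 1, so tw(G) ≥ 2. Combining the bounds, tw(G) = 2.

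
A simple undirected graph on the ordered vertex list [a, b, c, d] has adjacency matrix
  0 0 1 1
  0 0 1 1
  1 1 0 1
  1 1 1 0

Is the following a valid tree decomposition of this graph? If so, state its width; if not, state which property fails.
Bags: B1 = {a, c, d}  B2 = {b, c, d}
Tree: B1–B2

Checking the three conditions: (i) the bags cover all of {a, b, c, d}; (ii) for each edge, some bag contains both endpoints; (iii) the bags containing any fixed vertex form a subtree. All hold, so the decomposition is valid with width 3 − 1 = 2.

Yes; width 2.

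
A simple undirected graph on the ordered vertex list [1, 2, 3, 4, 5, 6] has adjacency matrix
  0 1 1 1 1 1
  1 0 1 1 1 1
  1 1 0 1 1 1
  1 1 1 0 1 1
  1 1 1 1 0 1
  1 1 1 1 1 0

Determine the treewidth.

5

A width-5 tree decomposition is:
Bags: B1 = {1, 2, 3, 4, 5, 6}
Tree: (single bag)
With just one bag of size 6, the width is 6 − 1 = 5, so tw(G) ≤ 5. On the other hand G contains the 6-clique {1, 2, 3, 4, 5, 6}. A clique must lie in a single bag of any decomposition, so no decomposition can have width below 5. Hence tw(G) = 5 exactly.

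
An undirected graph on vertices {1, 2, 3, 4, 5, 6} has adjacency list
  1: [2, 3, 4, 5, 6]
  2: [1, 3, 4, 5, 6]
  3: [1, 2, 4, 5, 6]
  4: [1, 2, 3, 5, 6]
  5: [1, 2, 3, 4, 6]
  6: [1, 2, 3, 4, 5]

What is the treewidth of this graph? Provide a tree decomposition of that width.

Treewidth 5.
Bags: B1 = {1, 2, 3, 4, 5, 6}
Tree: (single bag)

With just one bag of size 6, the width is 6 − 1 = 5, so tw(G) ≤ 5. For the lower bound, the 6 vertices {1, 2, 3, 4, 5, 6} are pairwise adjacent, and any tree decomposition puts a clique entirely inside one bag — forcing width ≥ 5. Hence tw(G) = 5 exactly.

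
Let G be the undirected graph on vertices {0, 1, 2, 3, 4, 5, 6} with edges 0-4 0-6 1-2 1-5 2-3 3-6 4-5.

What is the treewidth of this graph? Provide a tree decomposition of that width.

Every bag has size at most 3, so the width is 3 − 1 = 2 and tw(G) ≤ 2. For the lower bound, G contains the cycle 1–2–3–6–0–4–5–1, so G is not a forest; only forests have treewidth ≤ 1, hence tw(G) ≥ 2. Hence tw(G) = 2 exactly.

Treewidth 2.
One optimal decomposition is:
Bags: B1 = {1, 2, 3}  B2 = {1, 3, 6}  B3 = {0, 1, 6}  B4 = {0, 1, 4}  B5 = {1, 4, 5}
Tree: B1–B2, B2–B3, B3–B4, B4–B5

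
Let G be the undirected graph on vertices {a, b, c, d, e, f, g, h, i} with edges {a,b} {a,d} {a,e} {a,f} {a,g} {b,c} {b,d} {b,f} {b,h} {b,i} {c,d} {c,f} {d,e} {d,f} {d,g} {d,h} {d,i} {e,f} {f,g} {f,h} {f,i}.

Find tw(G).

3

A width-3 tree decomposition is:
Bags: B1 = {a, d, f, g}  B2 = {a, b, d, f}  B3 = {b, c, d, f}  B4 = {a, d, e, f}  B5 = {b, d, f, h}  B6 = {b, d, f, i}
Tree: B1–B2, B2–B3, B2–B4, B3–B5, B2–B6
Each bag holds 4 vertices, so the decomposition has width 3, which upper-bounds the treewidth. On the other hand G contains the 4-clique {a, d, f, g}. A clique must lie in a single bag of any decomposition, so no decomposition can have width below 3. Therefore the treewidth is 3.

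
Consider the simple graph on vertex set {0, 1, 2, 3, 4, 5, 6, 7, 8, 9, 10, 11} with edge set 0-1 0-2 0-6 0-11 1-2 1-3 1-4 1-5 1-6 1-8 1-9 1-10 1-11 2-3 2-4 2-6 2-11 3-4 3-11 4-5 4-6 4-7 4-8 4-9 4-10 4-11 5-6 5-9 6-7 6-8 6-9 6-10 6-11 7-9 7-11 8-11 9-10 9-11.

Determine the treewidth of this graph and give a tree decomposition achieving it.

The largest bag has 5 vertices, giving width 4; this decomposition certifies tw(G) ≤ 4. For the lower bound, the 5 vertices {0, 1, 2, 6, 11} are pairwise adjacent, and any tree decomposition puts a clique entirely inside one bag — forcing width ≥ 4. Combining the bounds, tw(G) = 4.

Treewidth 4.
One optimal decomposition is:
Bags: B1 = {1, 4, 6, 9, 11}  B2 = {1, 2, 4, 6, 11}  B3 = {1, 4, 6, 9, 10}  B4 = {1, 4, 5, 6, 9}  B5 = {1, 2, 3, 4, 11}  B6 = {1, 4, 6, 8, 11}  B7 = {4, 6, 7, 9, 11}  B8 = {0, 1, 2, 6, 11}
Tree: B1–B2, B1–B3, B1–B4, B2–B5, B2–B6, B1–B7, B2–B8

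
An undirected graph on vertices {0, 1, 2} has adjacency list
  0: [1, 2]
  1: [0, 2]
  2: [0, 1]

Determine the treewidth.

A width-2 tree decomposition is:
Bags: B1 = {0, 1, 2}
Tree: (single bag)
A single bag containing all 3 vertices is trivially a valid decomposition of width 2. Conversely, {0, 1, 2} is a clique of size 3, and the vertices of any clique must share a bag in every tree decomposition; so some bag has ≥ 3 vertices and tw(G) ≥ 2. Hence tw(G) = 2 exactly.

2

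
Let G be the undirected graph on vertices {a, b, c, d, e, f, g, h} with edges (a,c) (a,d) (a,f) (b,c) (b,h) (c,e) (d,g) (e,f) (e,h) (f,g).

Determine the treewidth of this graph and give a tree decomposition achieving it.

Treewidth 2.
Bags: B1 = {b, c, h}  B2 = {c, e, h}  B3 = {a, c, e}  B4 = {a, e, f}  B5 = {a, d, f}  B6 = {d, f, g}
Tree: B1–B2, B2–B3, B3–B4, B4–B5, B5–B6

Every bag has size at most 3, so the width is 3 − 1 = 2 and tw(G) ≤ 2. For the lower bound, G contains the cycle b–h–e–c–b, so G is not a forest; only forests have treewidth ≤ 1, hence tw(G) ≥ 2. Therefore the treewidth is 2.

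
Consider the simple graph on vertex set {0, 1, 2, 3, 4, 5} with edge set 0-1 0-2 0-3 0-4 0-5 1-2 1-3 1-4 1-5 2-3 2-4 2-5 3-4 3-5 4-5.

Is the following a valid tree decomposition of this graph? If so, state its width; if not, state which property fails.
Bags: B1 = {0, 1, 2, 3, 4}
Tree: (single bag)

A tree decomposition must satisfy three properties: every vertex lies in some bag; for every edge, both endpoints lie together in some bag; and for every vertex, the bags containing it form a connected subtree. Here vertex 5 appears in no bag, so the decomposition is invalid.

No — vertex 5 appears in no bag.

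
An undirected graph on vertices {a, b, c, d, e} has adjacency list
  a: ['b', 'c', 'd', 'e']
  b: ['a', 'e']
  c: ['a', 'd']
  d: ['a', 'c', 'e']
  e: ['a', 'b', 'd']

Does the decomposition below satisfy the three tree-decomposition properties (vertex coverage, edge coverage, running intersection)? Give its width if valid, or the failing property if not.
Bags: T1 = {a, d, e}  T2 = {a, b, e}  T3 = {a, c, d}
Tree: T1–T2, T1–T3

Yes; width 2.

Checking the three conditions: (i) the bags cover all of {a, b, c, d, e}; (ii) for each edge, some bag contains both endpoints; (iii) the bags containing any fixed vertex form a subtree. All hold, so the decomposition is valid with width 3 − 1 = 2.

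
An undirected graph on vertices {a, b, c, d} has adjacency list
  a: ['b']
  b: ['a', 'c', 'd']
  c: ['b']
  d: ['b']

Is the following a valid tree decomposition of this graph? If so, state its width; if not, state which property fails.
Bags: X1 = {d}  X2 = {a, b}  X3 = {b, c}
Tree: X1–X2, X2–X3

No — edge (b,d) lies in no bag.

A tree decomposition must satisfy three properties: every vertex lies in some bag; for every edge, both endpoints lie together in some bag; and for every vertex, the bags containing it form a connected subtree. Here edge (b,d) lies in no bag, so the decomposition is invalid.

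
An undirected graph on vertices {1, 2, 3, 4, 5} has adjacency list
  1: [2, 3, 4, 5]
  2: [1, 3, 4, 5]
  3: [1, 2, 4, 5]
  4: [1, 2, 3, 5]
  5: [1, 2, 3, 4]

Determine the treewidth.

A width-4 tree decomposition is:
Bags: B1 = {1, 2, 3, 4, 5}
Tree: (single bag)
With just one bag of size 5, the width is 5 − 1 = 4, so tw(G) ≤ 4. Conversely, {1, 2, 3, 4, 5} is a clique of size 5, and the vertices of any clique must share a bag in every tree decomposition; so some bag has ≥ 5 vertices and tw(G) ≥ 4. Combining the bounds, tw(G) = 4.

4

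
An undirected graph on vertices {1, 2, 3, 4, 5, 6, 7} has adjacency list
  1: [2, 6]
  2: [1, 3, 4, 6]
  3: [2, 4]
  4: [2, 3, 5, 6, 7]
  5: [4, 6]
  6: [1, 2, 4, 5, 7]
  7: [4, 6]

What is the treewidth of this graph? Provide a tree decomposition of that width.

The largest bag has 3 vertices, giving width 2; this decomposition certifies tw(G) ≤ 2. For the lower bound, the 3 vertices {1, 2, 6} are pairwise adjacent, and any tree decomposition puts a clique entirely inside one bag — forcing width ≥ 2. Combining the bounds, tw(G) = 2.

Treewidth 2.
Bags: B1 = {2, 3, 4}  B2 = {2, 4, 6}  B3 = {1, 2, 6}  B4 = {4, 6, 7}  B5 = {4, 5, 6}
Tree: B1–B2, B2–B3, B2–B4, B2–B5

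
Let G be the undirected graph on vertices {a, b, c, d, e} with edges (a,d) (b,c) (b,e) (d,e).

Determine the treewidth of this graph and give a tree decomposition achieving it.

Treewidth 1.
One such decomposition:
Bags: B1 = {a, d}  B2 = {d, e}  B3 = {b, e}  B4 = {b, c}
Tree: B1–B2, B2–B3, B3–B4

Each bag holds 2 vertices, so the decomposition has width 1, which upper-bounds the treewidth. Since G has at least one edge (e.g. a–d), it is not an edgeless graph, so tw(G) ≥ 1. Therefore the treewidth is 1.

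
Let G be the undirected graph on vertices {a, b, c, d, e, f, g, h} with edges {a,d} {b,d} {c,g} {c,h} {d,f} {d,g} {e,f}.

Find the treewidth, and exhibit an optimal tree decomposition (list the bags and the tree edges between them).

The largest bag has 2 vertices, giving width 1; this decomposition certifies tw(G) ≤ 1. Since G has at least one edge (e.g. g–d), it is not an edgeless graph, so tw(G) ≥ 1. Combining the bounds, tw(G) = 1.

Treewidth 1.
One such decomposition:
Bags: B1 = {d, g}  B2 = {d, f}  B3 = {c, g}  B4 = {b, d}  B5 = {c, h}  B6 = {a, d}  B7 = {e, f}
Tree: B1–B2, B1–B3, B1–B4, B3–B5, B2–B6, B2–B7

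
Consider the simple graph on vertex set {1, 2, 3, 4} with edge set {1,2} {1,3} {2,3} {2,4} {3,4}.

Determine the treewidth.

2

A width-2 tree decomposition is:
Bags: B1 = {1, 2, 3}  B2 = {2, 3, 4}
Tree: B1–B2
Each bag holds 3 vertices, so the decomposition has width 2, which upper-bounds the treewidth. On the other hand G contains the 3-clique {1, 2, 3}. A clique must lie in a single bag of any decomposition, so no decomposition can have width below 2. The upper and lower bounds meet at 2, so that is the treewidth.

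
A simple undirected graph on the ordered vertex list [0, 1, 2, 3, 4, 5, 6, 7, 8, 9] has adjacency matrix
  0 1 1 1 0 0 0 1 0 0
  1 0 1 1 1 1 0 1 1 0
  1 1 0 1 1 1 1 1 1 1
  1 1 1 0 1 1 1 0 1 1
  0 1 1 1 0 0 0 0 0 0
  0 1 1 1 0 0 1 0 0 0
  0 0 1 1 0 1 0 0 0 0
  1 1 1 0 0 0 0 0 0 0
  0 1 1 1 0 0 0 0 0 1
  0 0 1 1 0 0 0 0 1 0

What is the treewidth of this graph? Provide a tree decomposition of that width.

Treewidth 3.
Bags: B1 = {0, 1, 2, 7}  B2 = {0, 1, 2, 3}  B3 = {1, 2, 3, 4}  B4 = {1, 2, 3, 8}  B5 = {1, 2, 3, 5}  B6 = {2, 3, 8, 9}  B7 = {2, 3, 5, 6}
Tree: B1–B2, B2–B3, B3–B4, B2–B5, B4–B6, B5–B7

The largest bag has 4 vertices, giving width 3; this decomposition certifies tw(G) ≤ 3. For the lower bound, the 4 vertices {0, 1, 2, 3} are pairwise adjacent, and any tree decomposition puts a clique entirely inside one bag — forcing width ≥ 3. Hence tw(G) = 3 exactly.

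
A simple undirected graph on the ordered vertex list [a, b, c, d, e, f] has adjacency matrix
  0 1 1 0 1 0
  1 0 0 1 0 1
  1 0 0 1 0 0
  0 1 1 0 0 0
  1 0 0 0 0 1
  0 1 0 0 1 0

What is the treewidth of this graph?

A width-2 tree decomposition is:
Bags: B1 = {b, e, f}  B2 = {a, b, e}  B3 = {a, b, d}  B4 = {a, c, d}
Tree: B1–B2, B2–B3, B3–B4
The largest bag has 3 vertices, giving width 2; this decomposition certifies tw(G) ≤ 2. The edges f–e–a–b–f form a cycle, so G is not a tree and its treewidth is at least 2. Combining the bounds, tw(G) = 2.

2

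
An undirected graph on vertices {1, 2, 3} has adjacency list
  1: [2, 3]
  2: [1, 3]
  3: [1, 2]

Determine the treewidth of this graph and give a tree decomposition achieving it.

With just one bag of size 3, the width is 3 − 1 = 2, so tw(G) ≤ 2. On the other hand G contains the 3-clique {1, 2, 3}. A clique must lie in a single bag of any decomposition, so no decomposition can have width below 2. Combining the bounds, tw(G) = 2.

Treewidth 2.
One such decomposition:
Bags: B1 = {1, 2, 3}
Tree: (single bag)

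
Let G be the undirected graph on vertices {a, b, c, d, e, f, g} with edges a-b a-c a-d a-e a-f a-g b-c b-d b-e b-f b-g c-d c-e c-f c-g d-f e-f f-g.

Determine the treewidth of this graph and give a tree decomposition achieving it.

Treewidth 4.
One optimal decomposition is:
Bags: B1 = {a, b, c, f, g}  B2 = {a, b, c, d, f}  B3 = {a, b, c, e, f}
Tree: B1–B2, B1–B3

The largest bag has 5 vertices, giving width 4; this decomposition certifies tw(G) ≤ 4. On the other hand G contains the 5-clique {a, b, c, d, f}. A clique must lie in a single bag of any decomposition, so no decomposition can have width below 4. Hence tw(G) = 4 exactly.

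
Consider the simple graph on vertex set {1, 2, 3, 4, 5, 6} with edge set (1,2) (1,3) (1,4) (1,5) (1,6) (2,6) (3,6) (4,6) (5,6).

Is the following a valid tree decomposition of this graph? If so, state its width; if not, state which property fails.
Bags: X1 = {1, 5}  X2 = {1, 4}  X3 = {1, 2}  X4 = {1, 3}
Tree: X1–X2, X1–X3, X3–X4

A tree decomposition must satisfy three properties: every vertex lies in some bag; for every edge, both endpoints lie together in some bag; and for every vertex, the bags containing it form a connected subtree. Here vertex 6 appears in no bag, so the decomposition is invalid.

No — vertex 6 appears in no bag.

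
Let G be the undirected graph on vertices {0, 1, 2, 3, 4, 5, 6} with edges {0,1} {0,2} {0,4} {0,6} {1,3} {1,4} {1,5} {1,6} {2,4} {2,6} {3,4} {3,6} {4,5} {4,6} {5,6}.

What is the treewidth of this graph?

A width-3 tree decomposition is:
Bags: B1 = {0, 1, 4, 6}  B2 = {1, 3, 4, 6}  B3 = {0, 2, 4, 6}  B4 = {1, 4, 5, 6}
Tree: B1–B2, B1–B3, B1–B4
Each bag holds 4 vertices, so the decomposition has width 3, which upper-bounds the treewidth. On the other hand G contains the 4-clique {0, 1, 4, 6}. A clique must lie in a single bag of any decomposition, so no decomposition can have width below 3. Combining the bounds, tw(G) = 3.

3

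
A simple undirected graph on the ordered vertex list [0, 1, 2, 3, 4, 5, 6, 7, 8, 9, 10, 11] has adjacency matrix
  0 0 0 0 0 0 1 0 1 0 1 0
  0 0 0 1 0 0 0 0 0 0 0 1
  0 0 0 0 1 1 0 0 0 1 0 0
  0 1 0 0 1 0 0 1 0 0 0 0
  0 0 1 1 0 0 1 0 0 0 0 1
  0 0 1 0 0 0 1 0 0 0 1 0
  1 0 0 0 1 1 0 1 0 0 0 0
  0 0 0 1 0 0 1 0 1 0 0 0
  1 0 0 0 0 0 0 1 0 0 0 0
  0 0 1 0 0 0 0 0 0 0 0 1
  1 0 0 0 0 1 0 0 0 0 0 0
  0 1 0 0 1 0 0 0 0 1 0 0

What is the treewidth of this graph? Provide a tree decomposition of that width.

The largest bag has 4 vertices, giving width 3; this decomposition certifies tw(G) ≤ 3. For the lower bound: the 4 vertex sets {1,9,11}, {2}, {4}, {3,5,6,7} are disjoint, each induces a connected subgraph, and every pair is joined by at least one edge of G. Contracting each set to a single vertex therefore yields K_{4} as a minor, and since treewidth is minor-monotone, tw(G) ≥ tw(K_{4}) = 3. Therefore the treewidth is 3.

Treewidth 3.
One optimal decomposition is:
Bags: B1 = {1, 2, 9, 11}  B2 = {1, 2, 4, 11}  B3 = {1, 2, 3, 4}  B4 = {2, 3, 4, 5}  B5 = {3, 4, 5, 6}  B6 = {3, 5, 6, 7}  B7 = {5, 6, 7, 10}  B8 = {0, 6, 7, 10}  B9 = {0, 7, 8, 10}
Tree: B1–B2, B2–B3, B3–B4, B4–B5, B5–B6, B6–B7, B7–B8, B8–B9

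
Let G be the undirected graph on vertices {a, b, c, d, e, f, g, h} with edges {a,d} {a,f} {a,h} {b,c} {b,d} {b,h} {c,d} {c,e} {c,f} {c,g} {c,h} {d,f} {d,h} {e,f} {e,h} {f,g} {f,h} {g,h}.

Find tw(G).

3

A width-3 tree decomposition is:
Bags: B1 = {c, d, f, h}  B2 = {a, d, f, h}  B3 = {b, c, d, h}  B4 = {c, f, g, h}  B5 = {c, e, f, h}
Tree: B1–B2, B1–B3, B1–B4, B4–B5
The largest bag has 4 vertices, giving width 3; this decomposition certifies tw(G) ≤ 3. For the lower bound, the 4 vertices {c, d, f, h} are pairwise adjacent, and any tree decomposition puts a clique entirely inside one bag — forcing width ≥ 3. The upper and lower bounds meet at 3, so that is the treewidth.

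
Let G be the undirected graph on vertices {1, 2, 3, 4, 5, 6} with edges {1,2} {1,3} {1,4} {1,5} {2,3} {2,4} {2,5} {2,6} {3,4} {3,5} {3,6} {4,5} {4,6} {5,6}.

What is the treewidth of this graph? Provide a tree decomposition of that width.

Treewidth 4.
Bags: B1 = {2, 3, 4, 5, 6}  B2 = {1, 2, 3, 4, 5}
Tree: B1–B2

Every bag has size at most 5, so the width is 5 − 1 = 4 and tw(G) ≤ 4. On the other hand G contains the 5-clique {1, 2, 3, 4, 5}. A clique must lie in a single bag of any decomposition, so no decomposition can have width below 4. Therefore the treewidth is 4.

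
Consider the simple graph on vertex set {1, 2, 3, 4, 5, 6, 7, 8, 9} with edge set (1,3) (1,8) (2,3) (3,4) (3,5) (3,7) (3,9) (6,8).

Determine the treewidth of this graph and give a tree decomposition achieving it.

Treewidth 1.
One optimal decomposition is:
Bags: B1 = {3, 7}  B2 = {3, 9}  B3 = {3, 5}  B4 = {2, 3}  B5 = {1, 3}  B6 = {1, 8}  B7 = {6, 8}  B8 = {3, 4}
Tree: B1–B2, B1–B3, B1–B4, B4–B5, B5–B6, B6–B7, B5–B8

Each bag holds 2 vertices, so the decomposition has width 1, which upper-bounds the treewidth. Any graph with an edge has treewidth ≥ 1, and G has the edge 7–3. Hence tw(G) = 1 exactly.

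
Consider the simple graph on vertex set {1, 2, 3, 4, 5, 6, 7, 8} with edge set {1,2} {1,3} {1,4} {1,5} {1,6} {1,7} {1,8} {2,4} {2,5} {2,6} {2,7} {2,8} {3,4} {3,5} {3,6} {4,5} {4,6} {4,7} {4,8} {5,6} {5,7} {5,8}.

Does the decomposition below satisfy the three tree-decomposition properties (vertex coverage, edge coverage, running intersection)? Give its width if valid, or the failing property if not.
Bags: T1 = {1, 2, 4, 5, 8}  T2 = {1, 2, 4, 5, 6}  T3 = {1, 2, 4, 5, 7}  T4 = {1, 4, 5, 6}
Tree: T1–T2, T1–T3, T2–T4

No — vertex 3 appears in no bag.

A tree decomposition must satisfy three properties: every vertex lies in some bag; for every edge, both endpoints lie together in some bag; and for every vertex, the bags containing it form a connected subtree. Here vertex 3 appears in no bag, so the decomposition is invalid.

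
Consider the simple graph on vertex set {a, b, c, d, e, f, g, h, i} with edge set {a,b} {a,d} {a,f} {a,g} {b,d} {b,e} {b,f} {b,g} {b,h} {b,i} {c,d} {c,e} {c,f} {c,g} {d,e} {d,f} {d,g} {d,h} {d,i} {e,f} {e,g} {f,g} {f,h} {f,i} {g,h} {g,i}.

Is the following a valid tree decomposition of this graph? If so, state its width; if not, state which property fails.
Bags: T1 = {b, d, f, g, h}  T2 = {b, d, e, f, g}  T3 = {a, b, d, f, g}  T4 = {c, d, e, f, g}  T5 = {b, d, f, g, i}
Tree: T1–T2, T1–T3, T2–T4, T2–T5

Every vertex of G appears in some bag (union = {a, b, c, d, e, f, g, h, i}); every edge is covered by a bag; and for each vertex v the set of bags containing v is connected in the bag tree. The decomposition is therefore valid. The largest bag has 5 vertices, so the width is 4.

Yes; width 4.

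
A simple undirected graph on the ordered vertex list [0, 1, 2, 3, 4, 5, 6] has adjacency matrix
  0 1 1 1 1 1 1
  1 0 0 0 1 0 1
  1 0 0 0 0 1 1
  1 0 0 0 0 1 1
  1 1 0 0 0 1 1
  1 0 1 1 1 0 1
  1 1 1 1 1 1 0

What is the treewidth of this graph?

3

A width-3 tree decomposition is:
Bags: B1 = {0, 2, 5, 6}  B2 = {0, 4, 5, 6}  B3 = {0, 1, 4, 6}  B4 = {0, 3, 5, 6}
Tree: B1–B2, B2–B3, B1–B4
The largest bag has 4 vertices, giving width 3; this decomposition certifies tw(G) ≤ 3. On the other hand G contains the 4-clique {0, 1, 4, 6}. A clique must lie in a single bag of any decomposition, so no decomposition can have width below 3. Combining the bounds, tw(G) = 3.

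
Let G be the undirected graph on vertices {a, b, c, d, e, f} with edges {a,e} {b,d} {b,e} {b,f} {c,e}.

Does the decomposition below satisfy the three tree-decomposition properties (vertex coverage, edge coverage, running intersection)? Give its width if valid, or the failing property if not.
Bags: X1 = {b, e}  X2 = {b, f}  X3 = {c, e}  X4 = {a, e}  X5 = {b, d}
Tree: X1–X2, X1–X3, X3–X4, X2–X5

Checking the three conditions: (i) the bags cover all of {a, b, c, d, e, f}; (ii) for each edge, some bag contains both endpoints; (iii) the bags containing any fixed vertex form a subtree. All hold, so the decomposition is valid with width 2 − 1 = 1.

Yes; width 1.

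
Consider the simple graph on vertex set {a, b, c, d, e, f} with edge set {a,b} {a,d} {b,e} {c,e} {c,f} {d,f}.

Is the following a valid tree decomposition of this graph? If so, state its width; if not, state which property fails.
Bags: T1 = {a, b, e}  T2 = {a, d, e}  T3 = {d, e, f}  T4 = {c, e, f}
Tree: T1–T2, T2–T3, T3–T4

Every vertex of G appears in some bag (union = {a, b, c, d, e, f}); every edge is covered by a bag; and for each vertex v the set of bags containing v is connected in the bag tree. The decomposition is therefore valid. The largest bag has 3 vertices, so the width is 2.

Yes; width 2.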